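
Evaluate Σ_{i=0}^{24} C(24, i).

The entries of row 24 sum to 2^24 = 16777216.

16777216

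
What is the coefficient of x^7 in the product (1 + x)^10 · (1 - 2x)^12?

Coefficient of x^7 = Σ_{j} C(10,j)·1^j·C(12,7-j)·(-2)^(7-j) for j from 0 to 7.
= (-101376) + 591360 + (-1140480) + 950400 + (-369600) + 66528 + (-5040) + 120 = -8088.

-8088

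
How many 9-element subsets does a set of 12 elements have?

220

C(12,9) = C(12,3) by symmetry.
C(12,3) = (12·11·10) / 3! = 1320 / 6 = 220.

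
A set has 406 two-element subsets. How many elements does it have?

n(n−1)/2 = 406 ⇒ n(n−1) = 812. Since 29·28 = 812, n = 29.

29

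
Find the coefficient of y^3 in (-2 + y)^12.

The general term is C(12,j)·(-2)^j·(y)^(12-j); the y^3 term has j = 9.
C(12,9) = 220.
Coefficient = C(12,9) · (-2)^9 = 220 · (-512) = -112640.

-112640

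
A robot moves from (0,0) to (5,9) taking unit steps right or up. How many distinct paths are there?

2002

Each path is a sequence of 14 steps with 5 rights: C(14,5) = 2002.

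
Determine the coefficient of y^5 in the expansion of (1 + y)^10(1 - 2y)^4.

Coefficient of y^5 = Σ_{j} C(10,j)·1^j·C(4,5-j)·(-2)^(5-j) for j from 1 to 5.
= 160 + (-1440) + 2880 + (-1680) + 252 = 172.

172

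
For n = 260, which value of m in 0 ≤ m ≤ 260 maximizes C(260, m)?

130

C(260,m) is maximized at m = 260/2 = 130.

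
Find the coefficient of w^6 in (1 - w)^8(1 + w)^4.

Coefficient of w^6 = Σ_{j} C(8,j)·(-1)^j·C(4,6-j)·1^(6-j) for j from 2 to 6.
= 28 + (-224) + 420 + (-224) + 28 = 28.

28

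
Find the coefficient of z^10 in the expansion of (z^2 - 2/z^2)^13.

11440

General term: C(13,j)·(z^2)^j·(-2/z^2)^(13-j), with z-exponent 2j − 2(13−j) = 4j − 26.
Set 4j − 26 = 10: j = 9.
C(13,9) = 715; 1^9 = 1; (-2)^4 = 16.
Coefficient = 715 · 1 · 16 = 11440.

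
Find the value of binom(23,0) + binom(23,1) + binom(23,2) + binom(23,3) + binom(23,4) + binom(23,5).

1 + 23 + 253 + 1771 + 8855 + 33649 = 44552.

44552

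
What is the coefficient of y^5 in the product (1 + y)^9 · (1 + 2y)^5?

8378

Coefficient of y^5 = Σ_{j} C(9,j)·1^j·C(5,5-j)·2^(5-j) for j from 0 to 5.
= 32 + 720 + 2880 + 3360 + 1260 + 126 = 8378.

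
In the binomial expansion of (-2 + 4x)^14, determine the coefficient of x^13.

The general term is C(14,j)·(-2)^j·(4x)^(14-j); the x^13 term has j = 1.
C(14,1) = 14.
Coefficient = C(14,1) · (-2)^1 · 4^13 = 14 · (-2) · 67108864 = -1879048192.

-1879048192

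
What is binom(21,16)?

20349

C(21,16) = C(21,5) by symmetry.
C(21,5) = (21·20·19·18·17) / 5! = 2441880 / 120 = 20349.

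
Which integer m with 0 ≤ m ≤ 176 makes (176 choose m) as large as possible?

88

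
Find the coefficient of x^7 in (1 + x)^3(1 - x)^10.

Coefficient of x^7 = Σ_{j} C(3,j)·1^j·C(10,7-j)·(-1)^(7-j) for j from 0 to 3.
= (-120) + 630 + (-756) + 210 = -36.

-36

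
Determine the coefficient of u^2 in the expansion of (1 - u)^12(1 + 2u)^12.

Coefficient of u^2 = Σ_{j} C(12,j)·(-1)^j·C(12,2-j)·2^(2-j) for j from 0 to 2.
= 264 + (-288) + 66 = 42.

42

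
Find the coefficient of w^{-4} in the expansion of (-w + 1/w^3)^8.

-56

General term: C(8,j)·(-w)^j·(1/w^3)^(8-j), with w-exponent 1j − 3(8−j) = 4j − 24.
Set 4j − 24 = -4: j = 5.
C(8,5) = 56; (-1)^5 = -1; 1^3 = 1.
Coefficient = 56 · (-1) · 1 = -56.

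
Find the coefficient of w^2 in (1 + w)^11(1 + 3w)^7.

475

Coefficient of w^2 = Σ_{j} C(11,j)·1^j·C(7,2-j)·3^(2-j) for j from 0 to 2.
= 189 + 231 + 55 = 475.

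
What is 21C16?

C(21,16) = C(21,5) by symmetry.
C(21,5) = (21·20·19·18·17) / 5! = 2441880 / 120 = 20349.

20349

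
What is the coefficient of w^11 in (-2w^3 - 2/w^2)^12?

3244032

General term: C(12,j)·(-2w^3)^j·(-2/w^2)^(12-j), with w-exponent 3j − 2(12−j) = 5j − 24.
Set 5j − 24 = 11: j = 7.
C(12,7) = 792; (-2)^7 = -128; (-2)^5 = -32.
Coefficient = 792 · (-128) · (-32) = 3244032.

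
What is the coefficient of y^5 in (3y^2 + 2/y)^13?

General term: C(13,j)·(3y^2)^j·(2/y)^(13-j), with y-exponent 2j − 1(13−j) = 3j − 13.
Set 3j − 13 = 5: j = 6.
C(13,6) = 1716; 3^6 = 729; 2^7 = 128.
Coefficient = 1716 · 729 · 128 = 160123392.

160123392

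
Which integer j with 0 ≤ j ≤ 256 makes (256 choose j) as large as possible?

128

C(256,j) is maximized at j = 256/2 = 128.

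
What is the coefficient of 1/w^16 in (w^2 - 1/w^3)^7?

General term: C(7,j)·(w^2)^j·(-1/w^3)^(7-j), with w-exponent 2j − 3(7−j) = 5j − 21.
Set 5j − 21 = -16: j = 1.
C(7,1) = 7; 1^1 = 1; (-1)^6 = 1.
Coefficient = 7 · 1 · 1 = 7.

7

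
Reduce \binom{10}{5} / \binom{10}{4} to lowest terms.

6/5

C(n,k+1)/C(n,k) = (n−k)/(k+1) = (10−4)/(4+1) = 6/5.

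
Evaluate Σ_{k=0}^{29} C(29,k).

536870912

Setting x = 1 in (1+x)^29 gives Σ C(29,k) = 2^29 = 536870912.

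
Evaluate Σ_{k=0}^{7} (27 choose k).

1285624

1 + 27 + 351 + 2925 + 17550 + 80730 + 296010 + 888030 = 1285624.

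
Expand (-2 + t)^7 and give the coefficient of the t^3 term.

The general term is C(7,j)·(-2)^j·(t)^(7-j); the t^3 term has j = 4.
C(7,4) = 35.
Coefficient = C(7,4) · (-2)^4 = 35 · 16 = 560.

560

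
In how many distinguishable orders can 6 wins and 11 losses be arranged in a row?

12376

Choose positions for the wins: C(17,6) = 12376.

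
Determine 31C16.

300540195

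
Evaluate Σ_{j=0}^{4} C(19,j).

5036

1 + 19 + 171 + 969 + 3876 = 5036.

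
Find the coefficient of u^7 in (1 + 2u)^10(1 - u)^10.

960

Coefficient of u^7 = Σ_{j} C(10,j)·2^j·C(10,7-j)·(-1)^(7-j) for j from 0 to 7.
= (-120) + 4200 + (-45360) + 201600 + (-403200) + 362880 + (-134400) + 15360 = 960.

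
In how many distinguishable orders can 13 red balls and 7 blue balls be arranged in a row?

77520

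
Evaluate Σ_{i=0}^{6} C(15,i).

9949

1 + 15 + 105 + 455 + 1365 + 3003 + 5005 = 9949.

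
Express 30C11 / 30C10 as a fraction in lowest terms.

C(n,k+1)/C(n,k) = (n−k)/(k+1) = (30−10)/(10+1) = 20/11.

20/11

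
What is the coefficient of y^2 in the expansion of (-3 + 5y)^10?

7381125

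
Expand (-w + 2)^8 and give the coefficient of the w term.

-1024

The general term is C(8,j)·(-w)^j·(2)^(8-j); the w^1 term has j = 1.
C(8,1) = 8.
Coefficient = C(8,1) · (-1)^1 · 2^7 = 8 · (-1) · 128 = -1024.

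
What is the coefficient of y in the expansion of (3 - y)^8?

-17496

The general term is C(8,j)·(3)^j·(-y)^(8-j); the y^1 term has j = 7.
C(8,7) = 8.
Coefficient = C(8,7) · 3^7 · (-1)^1 = 8 · 2187 · (-1) = -17496.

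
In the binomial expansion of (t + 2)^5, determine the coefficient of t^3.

The general term is C(5,j)·(t)^j·(2)^(5-j); the t^3 term has j = 3.
C(5,3) = 10.
Coefficient = C(5,3) · 2^2 = 10 · 4 = 40.

40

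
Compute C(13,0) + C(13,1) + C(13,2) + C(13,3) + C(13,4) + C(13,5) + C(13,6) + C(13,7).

1 + 13 + 78 + 286 + 715 + 1287 + 1716 + 1716 = 5812.

5812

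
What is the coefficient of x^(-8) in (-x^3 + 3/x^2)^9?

78732

General term: C(9,j)·(-x^3)^j·(3/x^2)^(9-j), with x-exponent 3j − 2(9−j) = 5j − 18.
Set 5j − 18 = -8: j = 2.
C(9,2) = 36; (-1)^2 = 1; 3^7 = 2187.
Coefficient = 36 · 1 · 2187 = 78732.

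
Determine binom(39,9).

C(39,9) = (39·38·37·36·35·34·33·32·31) / 9! = 76899763100160 / 362880 = 211915132.

211915132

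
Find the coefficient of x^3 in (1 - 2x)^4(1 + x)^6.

12

Coefficient of x^3 = Σ_{j} C(4,j)·(-2)^j·C(6,3-j)·1^(3-j) for j from 0 to 3.
= 20 + (-120) + 144 + (-32) = 12.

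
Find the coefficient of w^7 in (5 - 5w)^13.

-2094726562500

The general term is C(13,j)·(5)^j·(-5w)^(13-j); the w^7 term has j = 6.
C(13,6) = 1716.
Coefficient = C(13,6) · 5^6 · (-5)^7 = 1716 · 15625 · (-78125) = -2094726562500.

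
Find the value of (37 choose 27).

348330136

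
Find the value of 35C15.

C(35,15) = (35·34·33·32·31·30·29·28·27·26·25·24·23·22·21) / 15! = 4247252019052922880000 / 1307674368000 = 3247943160.

3247943160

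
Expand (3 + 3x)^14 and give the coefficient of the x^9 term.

The general term is C(14,j)·(3)^j·(3x)^(14-j); the x^9 term has j = 5.
C(14,5) = 2002.
Coefficient = C(14,5) · 3^5 · 3^9 = 2002 · 243 · 19683 = 9575503938.

9575503938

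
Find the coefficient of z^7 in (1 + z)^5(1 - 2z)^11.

4180

Coefficient of z^7 = Σ_{j} C(5,j)·1^j·C(11,7-j)·(-2)^(7-j) for j from 0 to 5.
= (-42240) + 147840 + (-147840) + 52800 + (-6600) + 220 = 4180.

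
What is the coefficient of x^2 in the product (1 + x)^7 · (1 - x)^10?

Coefficient of x^2 = Σ_{j} C(7,j)·1^j·C(10,2-j)·(-1)^(2-j) for j from 0 to 2.
= 45 + (-70) + 21 = -4.

-4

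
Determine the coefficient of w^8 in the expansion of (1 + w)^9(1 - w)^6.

-45

Coefficient of w^8 = Σ_{j} C(9,j)·1^j·C(6,8-j)·(-1)^(8-j) for j from 2 to 8.
= 36 + (-504) + 1890 + (-2520) + 1260 + (-216) + 9 = -45.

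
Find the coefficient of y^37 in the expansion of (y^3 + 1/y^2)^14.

14

General term: C(14,j)·(y^3)^j·(1/y^2)^(14-j), with y-exponent 3j − 2(14−j) = 5j − 28.
Set 5j − 28 = 37: j = 13.
C(14,13) = 14; 1^13 = 1; 1^1 = 1.
Coefficient = 14 · 1 · 1 = 14.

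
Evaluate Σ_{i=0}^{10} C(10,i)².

184756

Σ C(10,i)² is the coefficient of x^10 in (1+x)^10(1+x)^10 = (1+x)^20, i.e. C(20,10) = 184756.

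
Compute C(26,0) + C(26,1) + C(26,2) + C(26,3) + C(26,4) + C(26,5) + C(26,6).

1 + 26 + 325 + 2600 + 14950 + 65780 + 230230 = 313912.

313912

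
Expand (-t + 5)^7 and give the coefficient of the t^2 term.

The general term is C(7,j)·(-t)^j·(5)^(7-j); the t^2 term has j = 2.
C(7,2) = 21.
Coefficient = C(7,2) · 5^5 = 21 · 3125 = 65625.

65625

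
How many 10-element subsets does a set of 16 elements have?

C(16,10) = C(16,6) by symmetry.
C(16,6) = (16·15·14·13·12·11) / 6! = 5765760 / 720 = 8008.

8008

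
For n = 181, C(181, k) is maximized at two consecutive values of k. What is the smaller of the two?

90

For odd n = 181, C(181,k) peaks at k = (n−1)/2 and (n+1)/2; the smaller is 90.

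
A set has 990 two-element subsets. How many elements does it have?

45

n(n−1)/2 = 990 ⇒ n(n−1) = 1980. Since 45·44 = 1980, n = 45.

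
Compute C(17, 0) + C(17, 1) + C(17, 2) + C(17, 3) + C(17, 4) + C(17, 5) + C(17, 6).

1 + 17 + 136 + 680 + 2380 + 6188 + 12376 = 21778.

21778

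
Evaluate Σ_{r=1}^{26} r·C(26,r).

872415232

Differentiating (1+x)^26 and setting x=1: Σ r·C(26,r) = 26·2^25 = 872415232.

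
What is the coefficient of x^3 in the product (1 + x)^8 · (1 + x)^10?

816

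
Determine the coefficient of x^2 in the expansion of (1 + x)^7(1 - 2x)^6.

-3

Coefficient of x^2 = Σ_{j} C(7,j)·1^j·C(6,2-j)·(-2)^(2-j) for j from 0 to 2.
= 60 + (-84) + 21 = -3.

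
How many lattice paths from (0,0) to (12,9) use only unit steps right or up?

Each path is a sequence of 21 steps with 12 rights: C(21,12) = 293930.

293930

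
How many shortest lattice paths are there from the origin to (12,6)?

18564

Each path is a sequence of 18 steps with 12 rights: C(18,12) = 18564.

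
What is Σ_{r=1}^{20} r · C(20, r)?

Differentiating (1+x)^20 and setting x=1: Σ r·C(20,r) = 20·2^19 = 10485760.

10485760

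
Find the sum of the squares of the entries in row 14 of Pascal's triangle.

40116600

Σ C(14,i)² is the coefficient of x^14 in (1+x)^14(1+x)^14 = (1+x)^28, i.e. C(28,14) = 40116600.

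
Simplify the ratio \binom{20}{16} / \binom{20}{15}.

C(n,k+1)/C(n,k) = (n−k)/(k+1) = (20−15)/(15+1) = 5/16.

5/16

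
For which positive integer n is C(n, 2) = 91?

14

n(n−1)/2 = 91 ⇒ n(n−1) = 182. Since 14·13 = 182, n = 14.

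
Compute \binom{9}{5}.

126

C(9,5) = C(9,4) by symmetry.
C(9,4) = (9·8·7·6) / 4! = 3024 / 24 = 126.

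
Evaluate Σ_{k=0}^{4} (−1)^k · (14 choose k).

The partial alternating sum Σ_{k=0}^{4} (−1)^k C(14,k) = (−1)^4 C(13,4) = 715.

715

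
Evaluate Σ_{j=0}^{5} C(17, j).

1 + 17 + 136 + 680 + 2380 + 6188 = 9402.

9402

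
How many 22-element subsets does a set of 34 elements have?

C(34,22) = C(34,12) by symmetry.
C(34,12) = (34·33·32·31·30·29·28·27·26·25·24·23) / 12! = 262662462526464000 / 479001600 = 548354040.

548354040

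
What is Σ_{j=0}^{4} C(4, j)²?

70

By Vandermonde's identity, Σ C(4,j)² = C(8,4) = 70.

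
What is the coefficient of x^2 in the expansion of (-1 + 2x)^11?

-220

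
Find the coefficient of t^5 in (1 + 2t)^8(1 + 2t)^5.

41184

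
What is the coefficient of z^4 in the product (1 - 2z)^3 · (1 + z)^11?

-88

Coefficient of z^4 = Σ_{j} C(3,j)·(-2)^j·C(11,4-j)·1^(4-j) for j from 0 to 3.
= 330 + (-990) + 660 + (-88) = -88.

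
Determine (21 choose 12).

293930

C(21,12) = C(21,9) by symmetry.
C(21,9) = (21·20·19·18·17·16·15·14·13) / 9! = 106661318400 / 362880 = 293930.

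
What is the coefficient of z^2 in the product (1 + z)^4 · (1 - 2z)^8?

54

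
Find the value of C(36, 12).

1251677700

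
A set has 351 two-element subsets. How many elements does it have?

27

n(n−1)/2 = 351 ⇒ n(n−1) = 702. Since 27·26 = 702, n = 27.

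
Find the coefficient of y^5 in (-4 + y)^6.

-24

The general term is C(6,j)·(-4)^j·(y)^(6-j); the y^5 term has j = 1.
C(6,1) = 6.
Coefficient = C(6,1) · (-4)^1 = 6 · (-4) = -24.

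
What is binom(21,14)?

116280

C(21,14) = C(21,7) by symmetry.
C(21,7) = (21·20·19·18·17·16·15) / 7! = 586051200 / 5040 = 116280.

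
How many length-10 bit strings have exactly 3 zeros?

Choose the 3 positions: C(10,3) = 120.

120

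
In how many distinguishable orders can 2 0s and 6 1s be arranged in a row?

28

Choose positions for the 0s: C(8,2) = 28.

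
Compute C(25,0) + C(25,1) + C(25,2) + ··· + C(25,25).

Setting x = 1 in (1+x)^25 gives Σ C(25,k) = 2^25 = 33554432.

33554432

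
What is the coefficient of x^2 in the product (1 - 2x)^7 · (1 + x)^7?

7

Coefficient of x^2 = Σ_{j} C(7,j)·(-2)^j·C(7,2-j)·1^(2-j) for j from 0 to 2.
= 21 + (-98) + 84 = 7.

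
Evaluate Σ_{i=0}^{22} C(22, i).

Setting x = 1 in (1+x)^22 gives Σ C(22,i) = 2^22 = 4194304.

4194304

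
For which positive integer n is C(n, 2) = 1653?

58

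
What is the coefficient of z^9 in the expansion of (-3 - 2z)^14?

The general term is C(14,j)·(-3)^j·(-2z)^(14-j); the z^9 term has j = 5.
C(14,5) = 2002.
Coefficient = C(14,5) · (-3)^5 · (-2)^9 = 2002 · (-243) · (-512) = 249080832.

249080832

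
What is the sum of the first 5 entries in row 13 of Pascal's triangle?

1 + 13 + 78 + 286 + 715 = 1093.

1093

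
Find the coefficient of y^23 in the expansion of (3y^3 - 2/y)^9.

-118098

General term: C(9,j)·(3y^3)^j·(-2/y)^(9-j), with y-exponent 3j − 1(9−j) = 4j − 9.
Set 4j − 9 = 23: j = 8.
C(9,8) = 9; 3^8 = 6561; (-2)^1 = -2.
Coefficient = 9 · 6561 · (-2) = -118098.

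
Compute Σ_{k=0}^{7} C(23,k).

390656

1 + 23 + 253 + 1771 + 8855 + 33649 + 100947 + 245157 = 390656.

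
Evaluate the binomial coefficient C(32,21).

C(32,21) = C(32,11) by symmetry.
C(32,11) = (32·31·30·29·28·27·26·25·24·23·22) / 11! = 5150244363264000 / 39916800 = 129024480.

129024480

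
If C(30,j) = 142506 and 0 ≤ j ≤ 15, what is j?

C(30,j) increases on 0 ≤ j ≤ 15. C(30,4) = 27405 and C(30,5) = 142506, so j = 5.

5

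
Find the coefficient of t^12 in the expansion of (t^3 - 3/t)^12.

673596

General term: C(12,j)·(t^3)^j·(-3/t)^(12-j), with t-exponent 3j − 1(12−j) = 4j − 12.
Set 4j − 12 = 12: j = 6.
C(12,6) = 924; 1^6 = 1; (-3)^6 = 729.
Coefficient = 924 · 1 · 729 = 673596.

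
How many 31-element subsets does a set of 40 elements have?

273438880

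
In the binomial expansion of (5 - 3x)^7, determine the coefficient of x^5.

-127575

The general term is C(7,j)·(5)^j·(-3x)^(7-j); the x^5 term has j = 2.
C(7,2) = 21.
Coefficient = C(7,2) · 5^2 · (-3)^5 = 21 · 25 · (-243) = -127575.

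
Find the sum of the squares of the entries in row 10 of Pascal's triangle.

184756

By Vandermonde's identity, Σ C(10,k)² = C(20,10) = 184756.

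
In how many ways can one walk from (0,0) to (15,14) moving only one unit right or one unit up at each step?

Each path is a sequence of 29 steps with 15 rights: C(29,15) = 77558760.

77558760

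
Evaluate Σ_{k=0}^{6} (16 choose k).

14893

1 + 16 + 120 + 560 + 1820 + 4368 + 8008 = 14893.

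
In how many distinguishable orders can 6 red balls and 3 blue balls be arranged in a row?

84

Choose positions for the red balls: C(9,6) = 84.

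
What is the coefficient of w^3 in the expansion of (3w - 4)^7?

The general term is C(7,j)·(3w)^j·(-4)^(7-j); the w^3 term has j = 3.
C(7,3) = 35.
Coefficient = C(7,3) · 3^3 · (-4)^4 = 35 · 27 · 256 = 241920.

241920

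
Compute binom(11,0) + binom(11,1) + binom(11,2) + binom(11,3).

1 + 11 + 55 + 165 = 232.

232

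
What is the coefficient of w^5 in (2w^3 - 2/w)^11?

-675840

General term: C(11,j)·(2w^3)^j·(-2/w)^(11-j), with w-exponent 3j − 1(11−j) = 4j − 11.
Set 4j − 11 = 5: j = 4.
C(11,4) = 330; 2^4 = 16; (-2)^7 = -128.
Coefficient = 330 · 16 · (-128) = -675840.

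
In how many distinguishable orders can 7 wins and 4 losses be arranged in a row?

Choose positions for the wins: C(11,7) = 330.

330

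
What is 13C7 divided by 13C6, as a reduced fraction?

1

C(n,k+1)/C(n,k) = (n−k)/(k+1) = (13−6)/(6+1) = 7/7 = 1.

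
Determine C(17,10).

19448

C(17,10) = C(17,7) by symmetry.
C(17,7) = (17·16·15·14·13·12·11) / 7! = 98017920 / 5040 = 19448.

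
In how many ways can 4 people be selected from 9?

126

This is C(9,4) = 126.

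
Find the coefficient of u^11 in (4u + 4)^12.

The general term is C(12,j)·(4u)^j·(4)^(12-j); the u^11 term has j = 11.
C(12,11) = 12.
Coefficient = C(12,11) · 4^11 · 4^1 = 12 · 4194304 · 4 = 201326592.

201326592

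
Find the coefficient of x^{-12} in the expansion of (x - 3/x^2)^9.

-78732

General term: C(9,j)·(x)^j·(-3/x^2)^(9-j), with x-exponent 1j − 2(9−j) = 3j − 18.
Set 3j − 18 = -12: j = 2.
C(9,2) = 36; 1^2 = 1; (-3)^7 = -2187.
Coefficient = 36 · 1 · (-2187) = -78732.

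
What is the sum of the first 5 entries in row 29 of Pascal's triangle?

1 + 29 + 406 + 3654 + 23751 = 27841.

27841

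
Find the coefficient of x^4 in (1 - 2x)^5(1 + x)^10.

90

Coefficient of x^4 = Σ_{j} C(5,j)·(-2)^j·C(10,4-j)·1^(4-j) for j from 0 to 4.
= 210 + (-1200) + 1800 + (-800) + 80 = 90.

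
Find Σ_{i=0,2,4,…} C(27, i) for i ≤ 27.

67108864

Even-i terms of row 27 sum to 2^26 = 67108864.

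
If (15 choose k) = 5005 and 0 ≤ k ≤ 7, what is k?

C(15,k) increases on 0 ≤ k ≤ 7. C(15,5) = 3003 and C(15,6) = 5005, so k = 6.

6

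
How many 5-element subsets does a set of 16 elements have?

4368

C(16,5) = (16·15·14·13·12) / 5! = 524160 / 120 = 4368.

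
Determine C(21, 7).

116280

C(21,7) = (21·20·19·18·17·16·15) / 7! = 586051200 / 5040 = 116280.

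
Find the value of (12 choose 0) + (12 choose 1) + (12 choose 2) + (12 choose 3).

1 + 12 + 66 + 220 = 299.

299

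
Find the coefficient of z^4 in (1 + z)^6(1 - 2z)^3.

27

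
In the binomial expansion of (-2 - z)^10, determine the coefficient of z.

The general term is C(10,j)·(-2)^j·(-z)^(10-j); the z^1 term has j = 9.
C(10,9) = 10.
Coefficient = C(10,9) · (-2)^9 · (-1)^1 = 10 · (-512) · (-1) = 5120.

5120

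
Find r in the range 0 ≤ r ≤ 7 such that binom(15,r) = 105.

C(15,r) increases on 0 ≤ r ≤ 7. C(15,1) = 15 and C(15,2) = 105, so r = 2.

2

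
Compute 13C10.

C(13,10) = C(13,3) by symmetry.
C(13,3) = (13·12·11) / 3! = 1716 / 6 = 286.

286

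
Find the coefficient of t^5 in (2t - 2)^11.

The general term is C(11,j)·(2t)^j·(-2)^(11-j); the t^5 term has j = 5.
C(11,5) = 462.
Coefficient = C(11,5) · 2^5 · (-2)^6 = 462 · 32 · 64 = 946176.

946176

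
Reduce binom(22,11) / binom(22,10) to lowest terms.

C(n,k+1)/C(n,k) = (n−k)/(k+1) = (22−10)/(10+1) = 12/11.

12/11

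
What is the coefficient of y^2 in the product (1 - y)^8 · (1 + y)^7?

Coefficient of y^2 = Σ_{j} C(8,j)·(-1)^j·C(7,2-j)·1^(2-j) for j from 0 to 2.
= 21 + (-56) + 28 = -7.

-7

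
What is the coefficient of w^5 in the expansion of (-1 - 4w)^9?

The general term is C(9,j)·(-1)^j·(-4w)^(9-j); the w^5 term has j = 4.
C(9,4) = 126.
Coefficient = C(9,4) · (-4)^5 = 126 · (-1024) = -129024.

-129024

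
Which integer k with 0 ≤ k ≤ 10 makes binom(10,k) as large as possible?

5

C(10,k) is maximized at k = 10/2 = 5.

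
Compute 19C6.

C(19,6) = (19·18·17·16·15·14) / 6! = 19535040 / 720 = 27132.

27132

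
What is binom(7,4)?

35

C(7,4) = C(7,3) by symmetry.
C(7,3) = (7·6·5) / 3! = 210 / 6 = 35.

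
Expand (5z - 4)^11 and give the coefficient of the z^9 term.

1718750000

The general term is C(11,j)·(5z)^j·(-4)^(11-j); the z^9 term has j = 9.
C(11,9) = 55.
Coefficient = C(11,9) · 5^9 · (-4)^2 = 55 · 1953125 · 16 = 1718750000.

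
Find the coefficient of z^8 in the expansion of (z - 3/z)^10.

-30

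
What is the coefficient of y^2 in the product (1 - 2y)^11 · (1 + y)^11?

33

Coefficient of y^2 = Σ_{j} C(11,j)·(-2)^j·C(11,2-j)·1^(2-j) for j from 0 to 2.
= 55 + (-242) + 220 = 33.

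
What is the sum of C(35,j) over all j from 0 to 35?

34359738368

Setting x = 1 in (1+x)^35 gives Σ C(35,j) = 2^35 = 34359738368.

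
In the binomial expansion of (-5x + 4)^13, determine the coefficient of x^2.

The general term is C(13,j)·(-5x)^j·(4)^(13-j); the x^2 term has j = 2.
C(13,2) = 78.
Coefficient = C(13,2) · (-5)^2 · 4^11 = 78 · 25 · 4194304 = 8178892800.

8178892800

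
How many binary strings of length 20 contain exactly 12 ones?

125970

Choose the 12 positions: C(20,12) = 125970.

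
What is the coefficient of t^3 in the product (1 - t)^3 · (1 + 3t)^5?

Coefficient of t^3 = Σ_{j} C(3,j)·(-1)^j·C(5,3-j)·3^(3-j) for j from 0 to 3.
= 270 + (-270) + 45 + (-1) = 44.

44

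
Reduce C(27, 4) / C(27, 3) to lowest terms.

C(n,k+1)/C(n,k) = (n−k)/(k+1) = (27−3)/(3+1) = 24/4 = 6.

6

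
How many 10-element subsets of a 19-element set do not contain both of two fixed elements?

All 10-subsets: C(19,10) = 92378. Those containing both fixed elements: C(17,8) = 24310.
92378 − 24310 = 68068.

68068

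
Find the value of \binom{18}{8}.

43758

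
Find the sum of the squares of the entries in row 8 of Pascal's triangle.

12870

By Vandermonde's identity, Σ C(8,j)² = C(16,8) = 12870.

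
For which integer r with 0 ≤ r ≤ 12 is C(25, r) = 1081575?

8

C(25,r) increases on 0 ≤ r ≤ 12. C(25,7) = 480700 and C(25,8) = 1081575, so r = 8.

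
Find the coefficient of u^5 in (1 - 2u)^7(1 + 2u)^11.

1792

Coefficient of u^5 = Σ_{j} C(7,j)·(-2)^j·C(11,5-j)·2^(5-j) for j from 0 to 5.
= 14784 + (-73920) + 110880 + (-61600) + 12320 + (-672) = 1792.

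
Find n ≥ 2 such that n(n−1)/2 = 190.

n(n−1)/2 = 190 ⇒ n(n−1) = 380. Since 20·19 = 380, n = 20.

20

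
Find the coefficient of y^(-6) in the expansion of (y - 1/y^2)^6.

General term: C(6,j)·(y)^j·(-1/y^2)^(6-j), with y-exponent 1j − 2(6−j) = 3j − 12.
Set 3j − 12 = -6: j = 2.
C(6,2) = 15; 1^2 = 1; (-1)^4 = 1.
Coefficient = 15 · 1 · 1 = 15.

15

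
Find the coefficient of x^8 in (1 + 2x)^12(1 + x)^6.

Coefficient of x^8 = Σ_{j} C(12,j)·2^j·C(6,8-j)·1^(8-j) for j from 2 to 8.
= 264 + 10560 + 118800 + 506880 + 887040 + 608256 + 126720 = 2258520.

2258520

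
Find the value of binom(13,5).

1287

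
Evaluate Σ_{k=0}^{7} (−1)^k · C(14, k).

-1716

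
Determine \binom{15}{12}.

C(15,12) = C(15,3) by symmetry.
C(15,3) = (15·14·13) / 3! = 2730 / 6 = 455.

455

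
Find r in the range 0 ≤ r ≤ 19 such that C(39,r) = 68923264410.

19

C(39,r) increases on 0 ≤ r ≤ 19. C(39,18) = 62359143990 and C(39,19) = 68923264410, so r = 19.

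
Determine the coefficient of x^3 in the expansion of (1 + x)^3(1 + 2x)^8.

Coefficient of x^3 = Σ_{j} C(3,j)·1^j·C(8,3-j)·2^(3-j) for j from 0 to 3.
= 448 + 336 + 48 + 1 = 833.

833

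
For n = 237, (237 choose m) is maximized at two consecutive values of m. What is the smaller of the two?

118

For odd n = 237, C(237,m) peaks at m = (n−1)/2 and (n+1)/2; the smaller is 118.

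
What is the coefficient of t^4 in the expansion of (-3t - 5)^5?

-2025

The general term is C(5,j)·(-3t)^j·(-5)^(5-j); the t^4 term has j = 4.
C(5,4) = 5.
Coefficient = C(5,4) · (-3)^4 · (-5)^1 = 5 · 81 · (-5) = -2025.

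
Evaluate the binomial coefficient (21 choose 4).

5985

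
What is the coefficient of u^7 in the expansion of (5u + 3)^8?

1875000

The general term is C(8,j)·(5u)^j·(3)^(8-j); the u^7 term has j = 7.
C(8,7) = 8.
Coefficient = C(8,7) · 5^7 · 3^1 = 8 · 78125 · 3 = 1875000.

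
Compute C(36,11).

C(36,11) = (36·35·34·33·32·31·30·29·28·27·26) / 11! = 23982224839372800 / 39916800 = 600805296.

600805296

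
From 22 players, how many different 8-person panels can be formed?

319770

This is C(22,8) = 319770.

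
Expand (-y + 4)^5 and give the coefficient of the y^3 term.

The general term is C(5,j)·(-y)^j·(4)^(5-j); the y^3 term has j = 3.
C(5,3) = 10.
Coefficient = C(5,3) · (-1)^3 · 4^2 = 10 · (-1) · 16 = -160.

-160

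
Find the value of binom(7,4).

35

C(7,4) = C(7,3) by symmetry.
C(7,3) = (7·6·5) / 3! = 210 / 6 = 35.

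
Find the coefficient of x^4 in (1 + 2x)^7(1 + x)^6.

Coefficient of x^4 = Σ_{j} C(7,j)·2^j·C(6,4-j)·1^(4-j) for j from 0 to 4.
= 15 + 280 + 1260 + 1680 + 560 = 3795.

3795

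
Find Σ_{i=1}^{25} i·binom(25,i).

419430400

Differentiating (1+x)^25 and setting x=1: Σ i·C(25,i) = 25·2^24 = 419430400.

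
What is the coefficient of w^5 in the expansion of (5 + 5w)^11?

The general term is C(11,j)·(5)^j·(5w)^(11-j); the w^5 term has j = 6.
C(11,6) = 462.
Coefficient = C(11,6) · 5^6 · 5^5 = 462 · 15625 · 3125 = 22558593750.

22558593750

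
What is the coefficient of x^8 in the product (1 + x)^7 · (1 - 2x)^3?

Coefficient of x^8 = Σ_{j} C(7,j)·1^j·C(3,8-j)·(-2)^(8-j) for j from 5 to 7.
= (-168) + 84 + (-6) = -90.

-90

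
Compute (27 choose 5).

C(27,5) = (27·26·25·24·23) / 5! = 9687600 / 120 = 80730.

80730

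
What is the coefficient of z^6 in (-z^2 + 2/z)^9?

-2016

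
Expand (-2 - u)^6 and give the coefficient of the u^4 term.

60

The general term is C(6,j)·(-2)^j·(-u)^(6-j); the u^4 term has j = 2.
C(6,2) = 15.
Coefficient = C(6,2) · (-2)^2 = 15 · 4 = 60.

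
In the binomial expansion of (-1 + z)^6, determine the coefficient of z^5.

The general term is C(6,j)·(-1)^j·(z)^(6-j); the z^5 term has j = 1.
C(6,1) = 6.
Coefficient = C(6,1) · (-1)^1 = 6 · (-1) = -6.

-6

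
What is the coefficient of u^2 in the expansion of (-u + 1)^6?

15

The general term is C(6,j)·(-u)^j·(1)^(6-j); the u^2 term has j = 2.
C(6,2) = 15.
Coefficient = C(6,2) = 15.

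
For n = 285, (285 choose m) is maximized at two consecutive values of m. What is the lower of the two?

142

For odd n = 285, C(285,m) peaks at m = (n−1)/2 and (n+1)/2; the lower is 142.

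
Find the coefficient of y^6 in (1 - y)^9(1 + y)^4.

Coefficient of y^6 = Σ_{j} C(9,j)·(-1)^j·C(4,6-j)·1^(6-j) for j from 2 to 6.
= 36 + (-336) + 756 + (-504) + 84 = 36.

36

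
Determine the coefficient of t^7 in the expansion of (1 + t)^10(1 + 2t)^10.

1167120

Coefficient of t^7 = Σ_{j} C(10,j)·1^j·C(10,7-j)·2^(7-j) for j from 0 to 7.
= 15360 + 134400 + 362880 + 403200 + 201600 + 45360 + 4200 + 120 = 1167120.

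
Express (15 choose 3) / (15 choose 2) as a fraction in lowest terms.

13/3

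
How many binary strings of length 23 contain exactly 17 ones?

Choose the 17 positions: C(23,17) = 100947.

100947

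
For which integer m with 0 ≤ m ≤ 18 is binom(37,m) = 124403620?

C(37,m) increases on 0 ≤ m ≤ 18. C(37,8) = 38608020 and C(37,9) = 124403620, so m = 9.

9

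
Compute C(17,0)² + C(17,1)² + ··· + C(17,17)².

2333606220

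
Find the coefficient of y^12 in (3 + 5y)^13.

9521484375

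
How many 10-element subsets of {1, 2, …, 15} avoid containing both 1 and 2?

1716

All 10-subsets: C(15,10) = 3003. Those containing both fixed elements: C(13,8) = 1287.
3003 − 1287 = 1716.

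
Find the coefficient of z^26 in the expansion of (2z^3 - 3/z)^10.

-15360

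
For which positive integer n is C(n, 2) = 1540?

n(n−1)/2 = 1540 ⇒ n(n−1) = 3080. Since 56·55 = 3080, n = 56.

56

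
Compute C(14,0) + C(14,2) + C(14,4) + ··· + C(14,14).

Half of (1+1)^14 + (1−1)^14 gives the even-index sum: 2^13 = 8192.

8192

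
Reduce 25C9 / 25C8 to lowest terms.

17/9

C(n,k+1)/C(n,k) = (n−k)/(k+1) = (25−8)/(8+1) = 17/9.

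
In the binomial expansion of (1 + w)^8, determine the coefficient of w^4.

70

The general term is C(8,j)·(1)^j·(w)^(8-j); the w^4 term has j = 4.
C(8,4) = 70.
Coefficient = C(8,4) = 70.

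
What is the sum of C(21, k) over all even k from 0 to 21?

1048576

Half of (1+1)^21 + (1−1)^21 gives the even-index sum: 2^20 = 1048576.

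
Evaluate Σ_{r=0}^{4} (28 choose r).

24158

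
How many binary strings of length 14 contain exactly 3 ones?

Choose the 3 positions: C(14,3) = 364.

364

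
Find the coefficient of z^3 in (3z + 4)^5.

The general term is C(5,j)·(3z)^j·(4)^(5-j); the z^3 term has j = 3.
C(5,3) = 10.
Coefficient = C(5,3) · 3^3 · 4^2 = 10 · 27 · 16 = 4320.

4320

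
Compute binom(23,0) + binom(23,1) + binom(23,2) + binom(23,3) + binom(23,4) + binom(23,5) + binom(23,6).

145499

1 + 23 + 253 + 1771 + 8855 + 33649 + 100947 = 145499.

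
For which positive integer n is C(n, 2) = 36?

9

n(n−1)/2 = 36 ⇒ n(n−1) = 72. Since 9·8 = 72, n = 9.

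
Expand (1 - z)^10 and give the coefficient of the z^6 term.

The general term is C(10,j)·(1)^j·(-z)^(10-j); the z^6 term has j = 4.
C(10,4) = 210.
Coefficient = C(10,4) = 210.

210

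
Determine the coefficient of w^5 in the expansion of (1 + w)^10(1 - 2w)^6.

-60

Coefficient of w^5 = Σ_{j} C(10,j)·1^j·C(6,5-j)·(-2)^(5-j) for j from 0 to 5.
= (-192) + 2400 + (-7200) + 7200 + (-2520) + 252 = -60.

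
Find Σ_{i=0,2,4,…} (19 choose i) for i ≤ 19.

Even-i terms of row 19 sum to 2^18 = 262144.

262144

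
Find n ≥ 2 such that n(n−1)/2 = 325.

26

n(n−1)/2 = 325 ⇒ n(n−1) = 650. Since 26·25 = 650, n = 26.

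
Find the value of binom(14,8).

3003

C(14,8) = C(14,6) by symmetry.
C(14,6) = (14·13·12·11·10·9) / 6! = 2162160 / 720 = 3003.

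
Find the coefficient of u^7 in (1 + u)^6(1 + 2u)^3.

Coefficient of u^7 = Σ_{j} C(6,j)·1^j·C(3,7-j)·2^(7-j) for j from 4 to 6.
= 120 + 72 + 6 = 198.

198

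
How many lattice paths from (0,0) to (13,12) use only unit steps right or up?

5200300

Each path is a sequence of 25 steps with 13 rights: C(25,13) = 5200300.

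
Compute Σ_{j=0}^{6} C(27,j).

1 + 27 + 351 + 2925 + 17550 + 80730 + 296010 = 397594.

397594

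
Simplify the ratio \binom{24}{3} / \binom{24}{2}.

C(n,k+1)/C(n,k) = (n−k)/(k+1) = (24−2)/(2+1) = 22/3.

22/3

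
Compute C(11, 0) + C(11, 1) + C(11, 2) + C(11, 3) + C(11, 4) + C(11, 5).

1 + 11 + 55 + 165 + 330 + 462 = 1024.

1024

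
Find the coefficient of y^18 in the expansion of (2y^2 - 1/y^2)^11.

General term: C(11,j)·(2y^2)^j·(-1/y^2)^(11-j), with y-exponent 2j − 2(11−j) = 4j − 22.
Set 4j − 22 = 18: j = 10.
C(11,10) = 11; 2^10 = 1024; (-1)^1 = -1.
Coefficient = 11 · 1024 · (-1) = -11264.

-11264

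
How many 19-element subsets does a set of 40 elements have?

C(40,19) = (40·39·38·37·36·35·34·33·32·31·30·29·28·27·26·25·24·23·22) / 19! = 15969861751731289590988800000 / 121645100408832000 = 131282408400.

131282408400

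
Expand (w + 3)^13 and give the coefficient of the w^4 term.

14073345

The general term is C(13,j)·(w)^j·(3)^(13-j); the w^4 term has j = 4.
C(13,4) = 715.
Coefficient = C(13,4) · 3^9 = 715 · 19683 = 14073345.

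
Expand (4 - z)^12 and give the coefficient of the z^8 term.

126720

The general term is C(12,j)·(4)^j·(-z)^(12-j); the z^8 term has j = 4.
C(12,4) = 495.
Coefficient = C(12,4) · 4^4 = 495 · 256 = 126720.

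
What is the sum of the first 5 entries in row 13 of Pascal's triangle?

1093

1 + 13 + 78 + 286 + 715 = 1093.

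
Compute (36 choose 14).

3796297200

C(36,14) = (36·35·34·33·32·31·30·29·28·27·26·25·24·23) / 14! = 330954702783344640000 / 87178291200 = 3796297200.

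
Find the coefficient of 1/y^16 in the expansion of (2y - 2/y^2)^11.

General term: C(11,j)·(2y)^j·(-2/y^2)^(11-j), with y-exponent 1j − 2(11−j) = 3j − 22.
Set 3j − 22 = -16: j = 2.
C(11,2) = 55; 2^2 = 4; (-2)^9 = -512.
Coefficient = 55 · 4 · (-512) = -112640.

-112640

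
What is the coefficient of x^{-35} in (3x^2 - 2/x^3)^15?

-7741440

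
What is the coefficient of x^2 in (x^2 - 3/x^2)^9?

General term: C(9,j)·(x^2)^j·(-3/x^2)^(9-j), with x-exponent 2j − 2(9−j) = 4j − 18.
Set 4j − 18 = 2: j = 5.
C(9,5) = 126; 1^5 = 1; (-3)^4 = 81.
Coefficient = 126 · 1 · 81 = 10206.

10206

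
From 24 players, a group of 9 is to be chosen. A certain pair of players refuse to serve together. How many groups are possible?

1136960

All 9-subsets: C(24,9) = 1307504. Those containing both fixed elements: C(22,7) = 170544.
1307504 − 170544 = 1136960.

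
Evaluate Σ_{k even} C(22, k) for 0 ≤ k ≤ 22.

Half of (1+1)^22 + (1−1)^22 gives the even-index sum: 2^21 = 2097152.

2097152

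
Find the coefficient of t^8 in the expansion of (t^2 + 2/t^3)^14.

16016

General term: C(14,j)·(t^2)^j·(2/t^3)^(14-j), with t-exponent 2j − 3(14−j) = 5j − 42.
Set 5j − 42 = 8: j = 10.
C(14,10) = 1001; 1^10 = 1; 2^4 = 16.
Coefficient = 1001 · 1 · 16 = 16016.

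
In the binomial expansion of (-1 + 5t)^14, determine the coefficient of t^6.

The general term is C(14,j)·(-1)^j·(5t)^(14-j); the t^6 term has j = 8.
C(14,8) = 3003.
Coefficient = C(14,8) · 5^6 = 3003 · 15625 = 46921875.

46921875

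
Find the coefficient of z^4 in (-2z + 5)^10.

The general term is C(10,j)·(-2z)^j·(5)^(10-j); the z^4 term has j = 4.
C(10,4) = 210.
Coefficient = C(10,4) · (-2)^4 · 5^6 = 210 · 16 · 15625 = 52500000.

52500000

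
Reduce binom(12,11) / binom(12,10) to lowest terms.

C(n,k+1)/C(n,k) = (n−k)/(k+1) = (12−10)/(10+1) = 2/11.

2/11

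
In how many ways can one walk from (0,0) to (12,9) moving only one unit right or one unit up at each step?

Each path is a sequence of 21 steps with 12 rights: C(21,12) = 293930.

293930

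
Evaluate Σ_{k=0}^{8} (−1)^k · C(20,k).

75582

The partial alternating sum Σ_{k=0}^{8} (−1)^k C(20,k) = (−1)^8 C(19,8) = 75582.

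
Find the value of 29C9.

10015005

C(29,9) = (29·28·27·26·25·24·23·22·21) / 9! = 3634245014400 / 362880 = 10015005.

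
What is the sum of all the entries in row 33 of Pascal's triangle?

8589934592

Setting x = 1 in (1+x)^33 gives Σ C(33,k) = 2^33 = 8589934592.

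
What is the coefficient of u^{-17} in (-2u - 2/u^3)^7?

General term: C(7,j)·(-2u)^j·(-2/u^3)^(7-j), with u-exponent 1j − 3(7−j) = 4j − 21.
Set 4j − 21 = -17: j = 1.
C(7,1) = 7; (-2)^1 = -2; (-2)^6 = 64.
Coefficient = 7 · (-2) · 64 = -896.

-896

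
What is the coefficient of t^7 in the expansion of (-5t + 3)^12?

-15035625000

The general term is C(12,j)·(-5t)^j·(3)^(12-j); the t^7 term has j = 7.
C(12,7) = 792.
Coefficient = C(12,7) · (-5)^7 · 3^5 = 792 · (-78125) · 243 = -15035625000.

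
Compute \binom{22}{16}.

74613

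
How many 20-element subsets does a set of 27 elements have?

888030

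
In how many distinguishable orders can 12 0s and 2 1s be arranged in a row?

91

Choose positions for the 0s: C(14,12) = 91.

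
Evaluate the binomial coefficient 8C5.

C(8,5) = C(8,3) by symmetry.
C(8,3) = (8·7·6) / 3! = 336 / 6 = 56.

56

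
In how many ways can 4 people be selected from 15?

This is C(15,4) = 1365.

1365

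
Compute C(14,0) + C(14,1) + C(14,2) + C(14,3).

470

1 + 14 + 91 + 364 = 470.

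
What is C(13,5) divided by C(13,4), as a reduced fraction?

9/5

C(n,k+1)/C(n,k) = (n−k)/(k+1) = (13−4)/(4+1) = 9/5.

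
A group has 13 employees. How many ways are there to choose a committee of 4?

This is C(13,4) = 715.

715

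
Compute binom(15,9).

5005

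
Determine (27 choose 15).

C(27,15) = C(27,12) by symmetry.
C(27,12) = (27·26·25·24·23·22·21·20·19·18·17·16) / 12! = 8326896754176000 / 479001600 = 17383860.

17383860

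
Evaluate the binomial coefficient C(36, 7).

8347680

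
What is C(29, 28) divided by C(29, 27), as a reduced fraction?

1/14

C(n,k+1)/C(n,k) = (n−k)/(k+1) = (29−27)/(27+1) = 2/28 = 1/14.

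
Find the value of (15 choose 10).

3003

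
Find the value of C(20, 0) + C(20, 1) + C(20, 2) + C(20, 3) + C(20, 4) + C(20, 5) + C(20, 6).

60460

1 + 20 + 190 + 1140 + 4845 + 15504 + 38760 = 60460.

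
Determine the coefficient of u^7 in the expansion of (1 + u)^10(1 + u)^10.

77520

Coefficient of u^7 = Σ_{j} C(10,j)·C(10,7-j) for j from 0 to 7.
= 120 + 2100 + 11340 + 25200 + 25200 + 11340 + 2100 + 120 = 77520.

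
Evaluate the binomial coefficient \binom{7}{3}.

35

C(7,3) = (7·6·5) / 3! = 210 / 6 = 35.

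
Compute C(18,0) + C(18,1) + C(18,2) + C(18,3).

988

1 + 18 + 153 + 816 = 988.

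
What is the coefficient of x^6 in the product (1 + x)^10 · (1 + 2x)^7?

87346

Coefficient of x^6 = Σ_{j} C(10,j)·1^j·C(7,6-j)·2^(6-j) for j from 0 to 6.
= 448 + 6720 + 25200 + 33600 + 17640 + 3528 + 210 = 87346.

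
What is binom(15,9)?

C(15,9) = C(15,6) by symmetry.
C(15,6) = (15·14·13·12·11·10) / 6! = 3603600 / 720 = 5005.

5005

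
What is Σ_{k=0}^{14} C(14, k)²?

By Vandermonde's identity, Σ C(14,k)² = C(28,14) = 40116600.

40116600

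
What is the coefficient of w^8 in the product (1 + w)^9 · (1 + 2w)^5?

26577

Coefficient of w^8 = Σ_{j} C(9,j)·1^j·C(5,8-j)·2^(8-j) for j from 3 to 8.
= 2688 + 10080 + 10080 + 3360 + 360 + 9 = 26577.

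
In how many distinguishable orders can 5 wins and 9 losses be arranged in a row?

Choose positions for the wins: C(14,5) = 2002.

2002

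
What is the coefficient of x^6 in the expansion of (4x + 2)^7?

The general term is C(7,j)·(4x)^j·(2)^(7-j); the x^6 term has j = 6.
C(7,6) = 7.
Coefficient = C(7,6) · 4^6 · 2^1 = 7 · 4096 · 2 = 57344.

57344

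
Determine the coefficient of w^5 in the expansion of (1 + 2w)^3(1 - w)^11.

Coefficient of w^5 = Σ_{j} C(3,j)·2^j·C(11,5-j)·(-1)^(5-j) for j from 0 to 3.
= (-462) + 1980 + (-1980) + 440 = -22.

-22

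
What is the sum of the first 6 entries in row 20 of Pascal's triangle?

21700

1 + 20 + 190 + 1140 + 4845 + 15504 = 21700.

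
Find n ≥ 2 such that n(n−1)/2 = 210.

21

n(n−1)/2 = 210 ⇒ n(n−1) = 420. Since 21·20 = 420, n = 21.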